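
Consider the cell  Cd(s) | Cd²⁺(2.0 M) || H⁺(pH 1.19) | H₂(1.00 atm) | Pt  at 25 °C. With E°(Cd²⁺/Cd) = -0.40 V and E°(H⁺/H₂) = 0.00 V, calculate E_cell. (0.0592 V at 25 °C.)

0.32 V

The hydrogen couple is the cathode, so E°_cell = 0.40 V; n = 2.
[H⁺] = 10^(−1.19) = 0.065 M, and Q = [Cd²⁺]·P(H₂) / [H⁺]^2 = 480.
E = E° − (0.0592/2) log Q = 0.40 − (0.0592/2)(2.681) = 0.321 V.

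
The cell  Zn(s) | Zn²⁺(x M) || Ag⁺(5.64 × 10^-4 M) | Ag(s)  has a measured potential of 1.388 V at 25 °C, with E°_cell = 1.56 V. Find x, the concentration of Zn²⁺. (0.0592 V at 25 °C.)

From the Nernst equation, log Q = n(E° − E)/0.0592 = 2(1.56 − 1.388)/0.0592 = 5.811, so Q = 6.47 × 10^5.
With Q = [Zn²⁺]/[Ag⁺]^2 and the known concentrations, [Zn²⁺] in the numerator gives [Zn²⁺] = 0.21 M.

0.21 M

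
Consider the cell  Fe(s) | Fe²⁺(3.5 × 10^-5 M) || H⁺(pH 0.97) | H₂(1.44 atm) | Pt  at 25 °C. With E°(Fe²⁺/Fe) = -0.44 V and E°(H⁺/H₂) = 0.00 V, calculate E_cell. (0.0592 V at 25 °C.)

The hydrogen couple is the cathode, so E°_cell = 0.44 V; n = 2.
[H⁺] = 10^(−0.97) = 0.11 M, and Q = [Fe²⁺]·P(H₂) / [H⁺]^2 = 0.00439.
E = E° − (0.0592/2) log Q = 0.44 − (0.0592/2)(-2.358) = 0.510 V.

0.51 V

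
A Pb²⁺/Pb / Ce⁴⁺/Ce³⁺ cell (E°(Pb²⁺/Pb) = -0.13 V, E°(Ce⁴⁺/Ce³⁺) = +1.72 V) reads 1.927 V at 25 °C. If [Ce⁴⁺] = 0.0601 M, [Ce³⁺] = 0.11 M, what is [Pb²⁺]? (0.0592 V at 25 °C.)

From the Nernst equation, log Q = n(E° − E)/0.0592 = 2(1.85 − 1.927)/0.0592 = -2.601, so Q = 0.00250.
With Q = [Pb²⁺]·[Ce³⁺]^2/[Ce⁴⁺]^2 and the known concentrations, [Pb²⁺] in the numerator gives [Pb²⁺] = 7.5 × 10^-4 M.

7.5 × 10^-4 M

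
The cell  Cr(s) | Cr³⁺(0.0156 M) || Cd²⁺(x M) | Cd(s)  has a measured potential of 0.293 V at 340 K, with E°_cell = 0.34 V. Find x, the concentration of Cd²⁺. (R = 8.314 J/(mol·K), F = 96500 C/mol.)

From the Nernst equation, ln Q = nF(E° − E)/RT = 6×96500×(0.34 − 0.293)/(8.314×340) = 9.627, so Q = 1.52 × 10^4.
With Q = [Cr³⁺]^2/[Cd²⁺]^3 and the known concentrations, [Cd²⁺]^3 in the denominator gives [Cd²⁺] = 0.0025 M.

0.0025 M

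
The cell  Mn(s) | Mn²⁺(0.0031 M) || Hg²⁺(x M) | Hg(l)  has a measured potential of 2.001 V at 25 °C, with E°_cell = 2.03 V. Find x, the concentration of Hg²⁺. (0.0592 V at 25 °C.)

From the Nernst equation, log Q = n(E° − E)/0.0592 = 2(2.03 − 2.001)/0.0592 = 0.980, so Q = 9.54.
With Q = [Mn²⁺]/[Hg²⁺] and the known concentrations, [Hg²⁺] in the denominator gives [Hg²⁺] = 3.2 × 10^-4 M.

3.2 × 10^-4 M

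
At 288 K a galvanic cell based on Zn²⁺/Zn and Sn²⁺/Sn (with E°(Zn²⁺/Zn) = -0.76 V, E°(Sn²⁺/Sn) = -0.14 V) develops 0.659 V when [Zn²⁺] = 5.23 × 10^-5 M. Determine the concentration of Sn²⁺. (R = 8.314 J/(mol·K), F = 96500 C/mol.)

From the Nernst equation, ln Q = nF(E° − E)/RT = 2×96500×(0.62 − 0.659)/(8.314×288) = -3.144, so Q = 0.0431.
With Q = [Zn²⁺]/[Sn²⁺] and the known concentrations, [Sn²⁺] in the denominator gives [Sn²⁺] = 0.0012 M.

0.0012 M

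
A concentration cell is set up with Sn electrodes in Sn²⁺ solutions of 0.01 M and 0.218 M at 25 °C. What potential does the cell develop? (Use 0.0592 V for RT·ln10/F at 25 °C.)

Both half-cells are Sn²⁺/Sn, so E°_cell = 0. The concentrated side is the cathode; the cell reaction moves Sn²⁺ from high to low concentration with n = 2.
Q = [Sn²⁺]_dilute/[Sn²⁺]_conc = 0.01/0.218 = 0.0459.
E = 0 − (0.0592/2) log Q = −(0.0592/2)(-1.338) = 0.0396 V.

0.040 V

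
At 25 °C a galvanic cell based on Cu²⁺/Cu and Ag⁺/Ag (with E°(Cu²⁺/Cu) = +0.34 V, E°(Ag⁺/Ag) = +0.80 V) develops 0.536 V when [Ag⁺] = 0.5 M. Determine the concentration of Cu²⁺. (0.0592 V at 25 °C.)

6.8 × 10^-4 M

From the Nernst equation, log Q = n(E° − E)/0.0592 = 2(0.46 − 0.536)/0.0592 = -2.568, so Q = 0.00271.
With Q = [Cu²⁺]/[Ag⁺]^2 and the known concentrations, [Cu²⁺] in the numerator gives [Cu²⁺] = 6.8 × 10^-4 M.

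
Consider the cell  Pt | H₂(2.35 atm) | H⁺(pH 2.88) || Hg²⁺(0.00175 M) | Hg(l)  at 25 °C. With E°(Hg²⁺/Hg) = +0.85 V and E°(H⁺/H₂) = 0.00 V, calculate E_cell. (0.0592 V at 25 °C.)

0.95 V

The Hg²⁺/Hg couple is the cathode, so E°_cell = 0.85 V; n = 2.
[H⁺] = 10^(−2.88) = 0.0013 M, and Q = [H⁺]^2 / ([Hg²⁺]·P(H₂)) = 4.23 × 10^-4.
E = E° − (0.0592/2) log Q = 0.85 − (0.0592/2)(-3.374) = 0.950 V.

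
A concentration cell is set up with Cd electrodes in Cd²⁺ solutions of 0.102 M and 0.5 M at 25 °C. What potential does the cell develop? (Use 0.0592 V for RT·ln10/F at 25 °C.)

0.020 V

Both half-cells are Cd²⁺/Cd, so E°_cell = 0. The concentrated side is the cathode; the cell reaction moves Cd²⁺ from high to low concentration with n = 2.
Q = [Cd²⁺]_dilute/[Cd²⁺]_conc = 0.102/0.5 = 0.204.
E = 0 − (0.0592/2) log Q = −(0.0592/2)(-0.690) = 0.0204 V.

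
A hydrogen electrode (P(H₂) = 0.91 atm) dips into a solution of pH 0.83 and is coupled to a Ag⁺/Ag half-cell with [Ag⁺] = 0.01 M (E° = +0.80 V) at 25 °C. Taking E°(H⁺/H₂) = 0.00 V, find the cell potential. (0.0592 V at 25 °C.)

The Ag⁺/Ag couple is the cathode, so E°_cell = 0.80 V; n = 2.
[H⁺] = 10^(−0.83) = 0.15 M, and Q = [H⁺]^2 / ([Ag⁺]^2·P(H₂)) = 240.
E = E° − (0.0592/2) log Q = 0.80 − (0.0592/2)(2.381) = 0.730 V.

0.73 V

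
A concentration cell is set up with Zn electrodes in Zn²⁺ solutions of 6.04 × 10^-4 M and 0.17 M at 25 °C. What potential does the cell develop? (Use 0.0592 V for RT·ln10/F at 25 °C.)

0.072 V

Both half-cells are Zn²⁺/Zn, so E°_cell = 0. The concentrated side is the cathode; the cell reaction moves Zn²⁺ from high to low concentration with n = 2.
Q = [Zn²⁺]_dilute/[Zn²⁺]_conc = 6.04 × 10^-4/0.17 = 0.00355.
E = 0 − (0.0592/2) log Q = −(0.0592/2)(-2.449) = 0.0725 V.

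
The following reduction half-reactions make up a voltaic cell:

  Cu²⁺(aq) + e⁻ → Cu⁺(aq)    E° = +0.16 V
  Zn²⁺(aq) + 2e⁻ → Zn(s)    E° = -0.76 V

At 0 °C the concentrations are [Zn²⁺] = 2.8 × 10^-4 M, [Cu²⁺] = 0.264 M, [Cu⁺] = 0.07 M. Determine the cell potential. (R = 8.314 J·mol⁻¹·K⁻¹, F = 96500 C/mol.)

1.05 V

The Cu²⁺/Cu⁺ couple has the higher reduction potential and acts as the cathode, so E°_cell = +0.16 − (-0.76) = 0.92 V.
Balancing electrons gives n = 2; the reaction quotient is Q = [Zn²⁺]·[Cu⁺]^2/[Cu²⁺]^2 = 1.97 × 10^-5.
E = E° − (RT/nF) ln Q = 0.92 − (8.314×273)/(2×96500) × (-10.836) = 0.920 + 0.127 = 1.047 V.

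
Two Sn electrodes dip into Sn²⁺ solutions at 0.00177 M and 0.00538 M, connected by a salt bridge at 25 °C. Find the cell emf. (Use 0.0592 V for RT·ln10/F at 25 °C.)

0.014 V

Both half-cells are Sn²⁺/Sn, so E°_cell = 0. The concentrated side is the cathode; the cell reaction moves Sn²⁺ from high to low concentration with n = 2.
Q = [Sn²⁺]_dilute/[Sn²⁺]_conc = 0.00177/0.00538 = 0.329.
E = 0 − (0.0592/2) log Q = −(0.0592/2)(-0.483) = 0.0143 V.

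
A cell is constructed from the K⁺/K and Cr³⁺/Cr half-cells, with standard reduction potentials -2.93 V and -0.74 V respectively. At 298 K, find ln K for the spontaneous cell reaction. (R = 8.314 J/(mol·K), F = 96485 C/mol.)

E°_cell = -0.74 − (-2.93) = 2.19 V, with n = 3 electrons transferred.
At equilibrium E = 0, so the Nernst equation gives ln K = nFE°/RT = (3)(96485)(2.19)/((8.314)(298)) = 255.86.

ln K = 255.9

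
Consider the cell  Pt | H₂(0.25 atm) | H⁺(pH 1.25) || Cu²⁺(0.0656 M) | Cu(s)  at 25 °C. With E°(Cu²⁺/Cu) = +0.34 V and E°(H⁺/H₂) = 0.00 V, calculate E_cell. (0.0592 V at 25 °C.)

The Cu²⁺/Cu couple is the cathode, so E°_cell = 0.34 V; n = 2.
[H⁺] = 10^(−1.25) = 0.056 M, and Q = [H⁺]^2 / ([Cu²⁺]·P(H₂)) = 0.193.
E = E° − (0.0592/2) log Q = 0.34 − (0.0592/2)(-0.715) = 0.361 V.

0.36 V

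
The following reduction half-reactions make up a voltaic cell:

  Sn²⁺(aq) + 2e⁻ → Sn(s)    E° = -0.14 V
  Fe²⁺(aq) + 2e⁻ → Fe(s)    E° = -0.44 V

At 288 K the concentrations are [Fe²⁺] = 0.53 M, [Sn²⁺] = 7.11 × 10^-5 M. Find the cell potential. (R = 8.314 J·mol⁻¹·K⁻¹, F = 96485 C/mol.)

The Sn²⁺/Sn couple has the higher reduction potential and acts as the cathode, so E°_cell = -0.14 − (-0.44) = 0.30 V.
Balancing electrons gives n = 2; the reaction quotient is Q = [Fe²⁺]/[Sn²⁺] = 7450.
E = E° − (RT/nF) ln Q = 0.30 − (8.314×288)/(2×96485) × (8.917) = 0.300 − 0.111 = 0.189 V.

0.189 V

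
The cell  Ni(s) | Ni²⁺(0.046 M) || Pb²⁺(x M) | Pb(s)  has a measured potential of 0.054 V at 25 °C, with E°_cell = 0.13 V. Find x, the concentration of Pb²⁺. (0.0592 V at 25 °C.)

1.2 × 10^-4 M

From the Nernst equation, log Q = n(E° − E)/0.0592 = 2(0.13 − 0.054)/0.0592 = 2.568, so Q = 369.
With Q = [Ni²⁺]/[Pb²⁺] and the known concentrations, [Pb²⁺] in the denominator gives [Pb²⁺] = 1.2 × 10^-4 M.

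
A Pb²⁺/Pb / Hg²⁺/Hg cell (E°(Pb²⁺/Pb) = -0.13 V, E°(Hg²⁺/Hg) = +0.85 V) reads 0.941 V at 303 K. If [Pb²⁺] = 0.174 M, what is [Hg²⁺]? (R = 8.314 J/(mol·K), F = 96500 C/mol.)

From the Nernst equation, ln Q = nF(E° − E)/RT = 2×96500×(0.98 − 0.941)/(8.314×303) = 2.988, so Q = 19.8.
With Q = [Pb²⁺]/[Hg²⁺] and the known concentrations, [Hg²⁺] in the denominator gives [Hg²⁺] = 0.0088 M.

0.0088 M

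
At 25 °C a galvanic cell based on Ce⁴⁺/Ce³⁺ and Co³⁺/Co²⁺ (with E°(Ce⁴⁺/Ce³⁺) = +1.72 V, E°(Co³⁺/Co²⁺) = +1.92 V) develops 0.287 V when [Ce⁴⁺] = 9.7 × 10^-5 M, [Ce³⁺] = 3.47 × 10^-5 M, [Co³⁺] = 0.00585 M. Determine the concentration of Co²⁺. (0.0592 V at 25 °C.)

7.1 × 10^-5 M

From the Nernst equation, log Q = n(E° − E)/0.0592 = 1(0.20 − 0.287)/0.0592 = -1.470, so Q = 0.0339.
With Q = [Ce⁴⁺]·[Co²⁺]/([Ce³⁺]·[Co³⁺]) and the known concentrations, [Co²⁺] in the numerator gives [Co²⁺] = 7.1 × 10^-5 M.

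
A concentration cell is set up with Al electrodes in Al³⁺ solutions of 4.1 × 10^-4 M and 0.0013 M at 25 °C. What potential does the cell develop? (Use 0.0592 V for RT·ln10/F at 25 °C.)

Both half-cells are Al³⁺/Al, so E°_cell = 0. The concentrated side is the cathode; the cell reaction moves Al³⁺ from high to low concentration with n = 3.
Q = [Al³⁺]_dilute/[Al³⁺]_conc = 4.1 × 10^-4/0.0013 = 0.315.
E = 0 − (0.0592/3) log Q = −(0.0592/3)(-0.501) = 0.0099 V.

0.010 V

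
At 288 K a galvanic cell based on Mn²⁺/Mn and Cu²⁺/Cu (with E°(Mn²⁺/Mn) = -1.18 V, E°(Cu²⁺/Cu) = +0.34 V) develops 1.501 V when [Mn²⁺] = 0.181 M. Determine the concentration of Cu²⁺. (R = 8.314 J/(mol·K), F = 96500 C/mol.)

0.039 M

From the Nernst equation, ln Q = nF(E° − E)/RT = 2×96500×(1.52 − 1.501)/(8.314×288) = 1.531, so Q = 4.62.
With Q = [Mn²⁺]/[Cu²⁺] and the known concentrations, [Cu²⁺] in the denominator gives [Cu²⁺] = 0.039 M.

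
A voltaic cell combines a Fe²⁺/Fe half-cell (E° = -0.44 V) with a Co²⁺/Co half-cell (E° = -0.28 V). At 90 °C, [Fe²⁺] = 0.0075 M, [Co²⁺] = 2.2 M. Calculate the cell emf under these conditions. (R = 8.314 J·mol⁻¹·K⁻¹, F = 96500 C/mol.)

0.249 V

The Co²⁺/Co couple has the higher reduction potential and acts as the cathode, so E°_cell = -0.28 − (-0.44) = 0.16 V.
Balancing electrons gives n = 2; the reaction quotient is Q = [Fe²⁺]/[Co²⁺] = 0.00341.
E = E° − (RT/nF) ln Q = 0.16 − (8.314×363)/(2×96500) × (-5.681) = 0.160 + 0.089 = 0.249 V.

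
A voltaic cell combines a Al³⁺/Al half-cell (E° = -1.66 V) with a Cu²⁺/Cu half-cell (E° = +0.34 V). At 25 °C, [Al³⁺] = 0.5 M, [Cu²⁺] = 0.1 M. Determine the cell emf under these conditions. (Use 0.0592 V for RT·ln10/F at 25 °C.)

The Cu²⁺/Cu couple has the higher reduction potential and acts as the cathode, so E°_cell = +0.34 − (-1.66) = 2.00 V.
Balancing electrons gives n = 6; the reaction quotient is Q = [Al³⁺]^2/[Cu²⁺]^3 = 250.
At 25 °C, E = E° − (0.0592/n) log Q = 2.00 − (0.0592/6)(2.398) = 2.000 − 0.024 = 1.976 V.

1.98 V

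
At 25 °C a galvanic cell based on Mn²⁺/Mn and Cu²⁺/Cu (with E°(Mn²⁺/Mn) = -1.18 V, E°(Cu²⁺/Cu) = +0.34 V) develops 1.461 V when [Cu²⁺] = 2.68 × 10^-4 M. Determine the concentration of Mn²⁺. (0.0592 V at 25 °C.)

0.026 M

From the Nernst equation, log Q = n(E° − E)/0.0592 = 2(1.52 − 1.461)/0.0592 = 1.993, so Q = 98.5.
With Q = [Mn²⁺]/[Cu²⁺] and the known concentrations, [Mn²⁺] in the numerator gives [Mn²⁺] = 0.026 M.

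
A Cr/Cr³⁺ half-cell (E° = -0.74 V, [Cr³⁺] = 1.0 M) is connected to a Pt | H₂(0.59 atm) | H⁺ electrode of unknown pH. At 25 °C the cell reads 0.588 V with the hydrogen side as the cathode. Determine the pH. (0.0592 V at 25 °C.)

pH = 2.68

E°_cell = 0.74 V and n = 6.
log Q = n(E° − E)/0.0592 = 6×(0.74 − 0.588)/0.0592 = 15.405.
With Q = [Cr³⁺]^2·P(H₂)^3 / [H⁺]^6, solving for [H⁺] gives log[H⁺] = -2.682, so pH = 2.68.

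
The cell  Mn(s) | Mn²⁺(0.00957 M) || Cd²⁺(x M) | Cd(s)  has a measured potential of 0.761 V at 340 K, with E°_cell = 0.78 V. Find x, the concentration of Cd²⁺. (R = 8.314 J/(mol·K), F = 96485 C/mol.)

From the Nernst equation, ln Q = nF(E° − E)/RT = 2×96485×(0.78 − 0.761)/(8.314×340) = 1.297, so Q = 3.66.
With Q = [Mn²⁺]/[Cd²⁺] and the known concentrations, [Cd²⁺] in the denominator gives [Cd²⁺] = 0.0026 M.

0.0026 M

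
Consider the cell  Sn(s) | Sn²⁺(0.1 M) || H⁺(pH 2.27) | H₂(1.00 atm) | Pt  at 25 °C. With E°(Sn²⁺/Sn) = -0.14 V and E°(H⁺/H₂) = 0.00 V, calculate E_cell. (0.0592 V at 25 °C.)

0.035 V

The hydrogen couple is the cathode, so E°_cell = 0.14 V; n = 2.
[H⁺] = 10^(−2.27) = 0.0054 M, and Q = [Sn²⁺]·P(H₂) / [H⁺]^2 = 3470.
E = E° − (0.0592/2) log Q = 0.14 − (0.0592/2)(3.540) = 0.035 V.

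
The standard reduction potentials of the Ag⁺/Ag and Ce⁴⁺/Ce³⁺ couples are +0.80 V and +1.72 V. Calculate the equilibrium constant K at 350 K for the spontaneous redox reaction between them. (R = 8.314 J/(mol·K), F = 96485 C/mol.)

E°_cell = +1.72 − (+0.80) = 0.92 V, with n = 1 electron transferred.
At equilibrium E = 0, so the Nernst equation gives ln K = nFE°/RT = (1)(96485)(0.92)/((8.314)(350)) = 30.50.
K = e^30.50 = 1.8 × 10^13.

1.8 × 10^13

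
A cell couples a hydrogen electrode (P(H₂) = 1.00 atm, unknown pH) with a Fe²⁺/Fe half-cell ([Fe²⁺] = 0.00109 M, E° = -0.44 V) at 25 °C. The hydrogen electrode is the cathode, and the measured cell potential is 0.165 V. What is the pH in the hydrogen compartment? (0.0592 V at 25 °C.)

pH = 6.13

E°_cell = 0.44 V and n = 2.
log Q = n(E° − E)/0.0592 = 2×(0.44 − 0.165)/0.0592 = 9.291.
With Q = [Fe²⁺]·P(H₂) / [H⁺]^2, solving for [H⁺] gives log[H⁺] = -6.127, so pH = 6.13.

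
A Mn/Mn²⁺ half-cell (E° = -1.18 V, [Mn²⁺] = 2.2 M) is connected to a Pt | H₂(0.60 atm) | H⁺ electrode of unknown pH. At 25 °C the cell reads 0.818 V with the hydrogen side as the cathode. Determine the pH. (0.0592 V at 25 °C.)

E°_cell = 1.18 V and n = 2.
log Q = n(E° − E)/0.0592 = 2×(1.18 − 0.818)/0.0592 = 12.230.
With Q = [Mn²⁺]·P(H₂) / [H⁺]^2, solving for [H⁺] gives log[H⁺] = -6.055, so pH = 6.05.

pH = 6.05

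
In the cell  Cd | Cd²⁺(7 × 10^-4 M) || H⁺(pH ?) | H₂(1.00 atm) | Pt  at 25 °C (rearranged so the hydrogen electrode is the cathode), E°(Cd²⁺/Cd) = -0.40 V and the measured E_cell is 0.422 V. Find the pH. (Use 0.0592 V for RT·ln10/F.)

E°_cell = 0.40 V and n = 2.
log Q = n(E° − E)/0.0592 = 2×(0.40 − 0.422)/0.0592 = -0.743.
With Q = [Cd²⁺]·P(H₂) / [H⁺]^2, solving for [H⁺] gives log[H⁺] = -1.206, so pH = 1.21.

pH = 1.21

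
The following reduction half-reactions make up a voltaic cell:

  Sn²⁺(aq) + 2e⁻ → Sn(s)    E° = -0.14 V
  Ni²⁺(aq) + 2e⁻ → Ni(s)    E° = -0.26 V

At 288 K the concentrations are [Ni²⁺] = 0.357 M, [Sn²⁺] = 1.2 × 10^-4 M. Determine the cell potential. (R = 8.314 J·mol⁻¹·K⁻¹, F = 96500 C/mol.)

The Sn²⁺/Sn couple has the higher reduction potential and acts as the cathode, so E°_cell = -0.14 − (-0.26) = 0.12 V.
Balancing electrons gives n = 2; the reaction quotient is Q = [Ni²⁺]/[Sn²⁺] = 2980.
E = E° − (RT/nF) ln Q = 0.12 − (8.314×288)/(2×96500) × (7.998) = 0.120 − 0.099 = 0.021 V.

0.021 V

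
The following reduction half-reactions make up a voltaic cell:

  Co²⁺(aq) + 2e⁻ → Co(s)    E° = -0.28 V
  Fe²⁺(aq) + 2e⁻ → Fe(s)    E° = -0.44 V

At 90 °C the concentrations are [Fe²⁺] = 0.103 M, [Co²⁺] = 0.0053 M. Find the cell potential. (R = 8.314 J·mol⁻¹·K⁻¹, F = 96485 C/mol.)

The Co²⁺/Co couple has the higher reduction potential and acts as the cathode, so E°_cell = -0.28 − (-0.44) = 0.16 V.
Balancing electrons gives n = 2; the reaction quotient is Q = [Fe²⁺]/[Co²⁺] = 19.4.
E = E° − (RT/nF) ln Q = 0.16 − (8.314×363)/(2×96485) × (2.967) = 0.160 − 0.046 = 0.114 V.

0.114 V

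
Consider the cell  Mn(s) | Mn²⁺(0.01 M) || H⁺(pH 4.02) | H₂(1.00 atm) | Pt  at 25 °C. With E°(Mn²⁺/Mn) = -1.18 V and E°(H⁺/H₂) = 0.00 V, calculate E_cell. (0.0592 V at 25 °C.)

1.00 V

The hydrogen couple is the cathode, so E°_cell = 1.18 V; n = 2.
[H⁺] = 10^(−4.02) = 9.5 × 10^-5 M, and Q = [Mn²⁺]·P(H₂) / [H⁺]^2 = 1.1 × 10^6.
E = E° − (0.0592/2) log Q = 1.18 − (0.0592/2)(6.040) = 1.001 V.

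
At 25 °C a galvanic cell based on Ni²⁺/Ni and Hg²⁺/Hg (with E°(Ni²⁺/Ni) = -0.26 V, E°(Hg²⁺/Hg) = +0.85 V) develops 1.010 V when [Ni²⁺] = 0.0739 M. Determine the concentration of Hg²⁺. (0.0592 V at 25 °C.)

From the Nernst equation, log Q = n(E° − E)/0.0592 = 2(1.11 − 1.010)/0.0592 = 3.378, so Q = 2390.
With Q = [Ni²⁺]/[Hg²⁺] and the known concentrations, [Hg²⁺] in the denominator gives [Hg²⁺] = 3.1 × 10^-5 M.

3.1 × 10^-5 M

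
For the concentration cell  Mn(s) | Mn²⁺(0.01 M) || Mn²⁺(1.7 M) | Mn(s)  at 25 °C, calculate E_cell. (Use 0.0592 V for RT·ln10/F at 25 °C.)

0.066 V

Both half-cells are Mn²⁺/Mn, so E°_cell = 0. The concentrated side is the cathode; the cell reaction moves Mn²⁺ from high to low concentration with n = 2.
Q = [Mn²⁺]_dilute/[Mn²⁺]_conc = 0.01/1.7 = 0.00588.
E = 0 − (0.0592/2) log Q = −(0.0592/2)(-2.230) = 0.0660 V.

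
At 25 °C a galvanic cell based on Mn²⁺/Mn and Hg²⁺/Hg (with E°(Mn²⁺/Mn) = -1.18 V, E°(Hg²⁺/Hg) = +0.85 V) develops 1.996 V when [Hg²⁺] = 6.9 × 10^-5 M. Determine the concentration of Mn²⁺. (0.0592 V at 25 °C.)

9.7 × 10^-4 M

From the Nernst equation, log Q = n(E° − E)/0.0592 = 2(2.03 − 1.996)/0.0592 = 1.149, so Q = 14.1.
With Q = [Mn²⁺]/[Hg²⁺] and the known concentrations, [Mn²⁺] in the numerator gives [Mn²⁺] = 9.7 × 10^-4 M.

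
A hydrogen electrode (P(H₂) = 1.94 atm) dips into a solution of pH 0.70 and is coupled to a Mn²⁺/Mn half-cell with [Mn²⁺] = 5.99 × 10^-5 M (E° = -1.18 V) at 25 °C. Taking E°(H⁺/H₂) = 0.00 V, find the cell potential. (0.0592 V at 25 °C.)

The hydrogen couple is the cathode, so E°_cell = 1.18 V; n = 2.
[H⁺] = 10^(−0.70) = 0.20 M, and Q = [Mn²⁺]·P(H₂) / [H⁺]^2 = 0.00292.
E = E° − (0.0592/2) log Q = 1.18 − (0.0592/2)(-2.535) = 1.255 V.

1.26 V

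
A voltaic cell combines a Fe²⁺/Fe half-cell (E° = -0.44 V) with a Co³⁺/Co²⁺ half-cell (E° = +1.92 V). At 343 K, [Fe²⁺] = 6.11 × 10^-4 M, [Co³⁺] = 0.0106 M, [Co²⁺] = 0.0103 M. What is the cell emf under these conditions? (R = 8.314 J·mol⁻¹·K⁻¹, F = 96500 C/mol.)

The Co³⁺/Co²⁺ couple has the higher reduction potential and acts as the cathode, so E°_cell = +1.92 − (-0.44) = 2.36 V.
Balancing electrons gives n = 2; the reaction quotient is Q = [Fe²⁺]·[Co²⁺]^2/[Co³⁺]^2 = 5.77 × 10^-4.
E = E° − (RT/nF) ln Q = 2.36 − (8.314×343)/(2×96500) × (-7.458) = 2.360 + 0.110 = 2.470 V.

2.47 V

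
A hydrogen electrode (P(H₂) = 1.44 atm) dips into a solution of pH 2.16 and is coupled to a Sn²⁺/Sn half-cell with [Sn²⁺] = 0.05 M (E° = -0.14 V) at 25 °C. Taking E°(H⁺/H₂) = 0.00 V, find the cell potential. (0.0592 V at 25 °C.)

0.046 V

The hydrogen couple is the cathode, so E°_cell = 0.14 V; n = 2.
[H⁺] = 10^(−2.16) = 0.0069 M, and Q = [Sn²⁺]·P(H₂) / [H⁺]^2 = 1500.
E = E° − (0.0592/2) log Q = 0.14 − (0.0592/2)(3.177) = 0.046 V.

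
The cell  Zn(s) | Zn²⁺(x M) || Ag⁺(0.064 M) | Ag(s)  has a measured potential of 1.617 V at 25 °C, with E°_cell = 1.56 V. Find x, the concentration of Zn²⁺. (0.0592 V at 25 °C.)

4.9 × 10^-5 M

From the Nernst equation, log Q = n(E° − E)/0.0592 = 2(1.56 − 1.617)/0.0592 = -1.926, so Q = 0.0119.
With Q = [Zn²⁺]/[Ag⁺]^2 and the known concentrations, [Zn²⁺] in the numerator gives [Zn²⁺] = 4.9 × 10^-5 M.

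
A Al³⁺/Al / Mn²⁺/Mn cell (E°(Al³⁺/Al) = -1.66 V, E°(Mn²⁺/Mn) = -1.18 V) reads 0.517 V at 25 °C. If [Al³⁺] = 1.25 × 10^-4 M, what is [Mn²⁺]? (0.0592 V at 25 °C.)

0.044 M

From the Nernst equation, log Q = n(E° − E)/0.0592 = 6(0.48 − 0.517)/0.0592 = -3.750, so Q = 1.78 × 10^-4.
With Q = [Al³⁺]^2/[Mn²⁺]^3 and the known concentrations, [Mn²⁺]^3 in the denominator gives [Mn²⁺] = 0.044 M.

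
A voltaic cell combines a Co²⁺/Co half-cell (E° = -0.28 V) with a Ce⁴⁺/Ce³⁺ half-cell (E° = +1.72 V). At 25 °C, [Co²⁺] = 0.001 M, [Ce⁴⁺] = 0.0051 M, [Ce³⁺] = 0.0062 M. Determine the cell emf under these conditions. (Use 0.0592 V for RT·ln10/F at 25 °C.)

2.08 V

The Ce⁴⁺/Ce³⁺ couple has the higher reduction potential and acts as the cathode, so E°_cell = +1.72 − (-0.28) = 2.00 V.
Balancing electrons gives n = 2; the reaction quotient is Q = [Co²⁺]·[Ce³⁺]^2/[Ce⁴⁺]^2 = 0.00148.
At 25 °C, E = E° − (0.0592/n) log Q = 2.00 − (0.0592/2)(-2.830) = 2.000 + 0.084 = 2.084 V.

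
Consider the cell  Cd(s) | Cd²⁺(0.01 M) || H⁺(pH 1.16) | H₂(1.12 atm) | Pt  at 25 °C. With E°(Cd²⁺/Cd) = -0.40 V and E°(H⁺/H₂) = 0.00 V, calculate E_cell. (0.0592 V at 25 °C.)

0.39 V

The hydrogen couple is the cathode, so E°_cell = 0.40 V; n = 2.
[H⁺] = 10^(−1.16) = 0.069 M, and Q = [Cd²⁺]·P(H₂) / [H⁺]^2 = 2.34.
E = E° − (0.0592/2) log Q = 0.40 − (0.0592/2)(0.369) = 0.389 V.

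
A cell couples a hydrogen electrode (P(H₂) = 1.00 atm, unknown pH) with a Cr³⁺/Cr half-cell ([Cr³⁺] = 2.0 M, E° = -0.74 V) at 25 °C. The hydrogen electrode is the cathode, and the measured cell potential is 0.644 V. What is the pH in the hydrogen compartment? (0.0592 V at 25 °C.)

E°_cell = 0.74 V and n = 6.
log Q = n(E° − E)/0.0592 = 6×(0.74 − 0.644)/0.0592 = 9.730.
With Q = [Cr³⁺]^2·P(H₂)^3 / [H⁺]^6, solving for [H⁺] gives log[H⁺] = -1.521, so pH = 1.52.

pH = 1.52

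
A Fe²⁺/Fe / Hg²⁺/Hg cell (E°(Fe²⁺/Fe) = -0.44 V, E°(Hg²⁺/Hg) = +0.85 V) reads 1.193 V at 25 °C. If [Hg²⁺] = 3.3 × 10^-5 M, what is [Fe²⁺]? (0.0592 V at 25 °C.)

From the Nernst equation, log Q = n(E° − E)/0.0592 = 2(1.29 − 1.193)/0.0592 = 3.277, so Q = 1890.
With Q = [Fe²⁺]/[Hg²⁺] and the known concentrations, [Fe²⁺] in the numerator gives [Fe²⁺] = 0.062 M.

0.062 M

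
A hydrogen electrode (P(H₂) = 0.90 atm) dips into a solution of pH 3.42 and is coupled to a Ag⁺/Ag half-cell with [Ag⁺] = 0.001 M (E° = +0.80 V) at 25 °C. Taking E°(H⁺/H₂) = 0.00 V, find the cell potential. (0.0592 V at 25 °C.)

0.82 V

The Ag⁺/Ag couple is the cathode, so E°_cell = 0.80 V; n = 2.
[H⁺] = 10^(−3.42) = 3.8 × 10^-4 M, and Q = [H⁺]^2 / ([Ag⁺]^2·P(H₂)) = 0.161.
E = E° − (0.0592/2) log Q = 0.80 − (0.0592/2)(-0.794) = 0.824 V.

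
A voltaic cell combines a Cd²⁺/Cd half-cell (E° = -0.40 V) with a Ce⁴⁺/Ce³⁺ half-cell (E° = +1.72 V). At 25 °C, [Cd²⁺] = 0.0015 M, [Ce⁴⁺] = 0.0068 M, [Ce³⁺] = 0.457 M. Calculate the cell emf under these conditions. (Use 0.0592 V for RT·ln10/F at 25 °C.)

The Ce⁴⁺/Ce³⁺ couple has the higher reduction potential and acts as the cathode, so E°_cell = +1.72 − (-0.40) = 2.12 V.
Balancing electrons gives n = 2; the reaction quotient is Q = [Cd²⁺]·[Ce³⁺]^2/[Ce⁴⁺]^2 = 6.77.
At 25 °C, E = E° − (0.0592/n) log Q = 2.12 − (0.0592/2)(0.831) = 2.120 − 0.025 = 2.095 V.

2.10 V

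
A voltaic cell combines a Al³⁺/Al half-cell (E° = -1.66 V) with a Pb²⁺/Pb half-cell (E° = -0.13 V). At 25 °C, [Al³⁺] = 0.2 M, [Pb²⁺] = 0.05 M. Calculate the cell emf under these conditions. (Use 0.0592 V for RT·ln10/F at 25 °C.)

1.51 V

The Pb²⁺/Pb couple has the higher reduction potential and acts as the cathode, so E°_cell = -0.13 − (-1.66) = 1.53 V.
Balancing electrons gives n = 6; the reaction quotient is Q = [Al³⁺]^2/[Pb²⁺]^3 = 320.
At 25 °C, E = E° − (0.0592/n) log Q = 1.53 − (0.0592/6)(2.505) = 1.530 − 0.025 = 1.505 V.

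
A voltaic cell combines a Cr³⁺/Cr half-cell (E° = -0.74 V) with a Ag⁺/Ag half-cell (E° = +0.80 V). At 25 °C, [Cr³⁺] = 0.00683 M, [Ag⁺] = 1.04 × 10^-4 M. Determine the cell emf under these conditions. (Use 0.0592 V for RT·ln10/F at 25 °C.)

The Ag⁺/Ag couple has the higher reduction potential and acts as the cathode, so E°_cell = +0.80 − (-0.74) = 1.54 V.
Balancing electrons gives n = 3; the reaction quotient is Q = [Cr³⁺]/[Ag⁺]^3 = 6.07 × 10^9.
At 25 °C, E = E° − (0.0592/n) log Q = 1.54 − (0.0592/3)(9.783) = 1.540 − 0.193 = 1.347 V.

1.35 V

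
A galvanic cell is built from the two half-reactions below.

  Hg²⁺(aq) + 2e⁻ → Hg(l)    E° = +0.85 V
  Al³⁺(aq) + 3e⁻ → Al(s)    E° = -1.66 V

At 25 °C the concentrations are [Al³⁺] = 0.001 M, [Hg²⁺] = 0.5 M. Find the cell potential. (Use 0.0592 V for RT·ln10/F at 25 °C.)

2.56 V

The Hg²⁺/Hg couple has the higher reduction potential and acts as the cathode, so E°_cell = +0.85 − (-1.66) = 2.51 V.
Balancing electrons gives n = 6; the reaction quotient is Q = [Al³⁺]^2/[Hg²⁺]^3 = 8 × 10^-6.
At 25 °C, E = E° − (0.0592/n) log Q = 2.51 − (0.0592/6)(-5.097) = 2.510 + 0.050 = 2.560 V.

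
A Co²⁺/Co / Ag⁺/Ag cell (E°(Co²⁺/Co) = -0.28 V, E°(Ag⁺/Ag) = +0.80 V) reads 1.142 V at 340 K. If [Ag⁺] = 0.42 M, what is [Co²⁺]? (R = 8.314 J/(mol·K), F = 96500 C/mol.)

0.0026 M

From the Nernst equation, ln Q = nF(E° − E)/RT = 2×96500×(1.08 − 1.142)/(8.314×340) = -4.233, so Q = 0.0145.
With Q = [Co²⁺]/[Ag⁺]^2 and the known concentrations, [Co²⁺] in the numerator gives [Co²⁺] = 0.0026 M.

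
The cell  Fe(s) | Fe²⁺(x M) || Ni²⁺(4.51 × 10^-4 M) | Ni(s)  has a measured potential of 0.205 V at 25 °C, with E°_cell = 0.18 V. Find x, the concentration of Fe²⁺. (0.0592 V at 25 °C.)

6.5 × 10^-5 M

From the Nernst equation, log Q = n(E° − E)/0.0592 = 2(0.18 − 0.205)/0.0592 = -0.845, so Q = 0.143.
With Q = [Fe²⁺]/[Ni²⁺] and the known concentrations, [Fe²⁺] in the numerator gives [Fe²⁺] = 6.5 × 10^-5 M.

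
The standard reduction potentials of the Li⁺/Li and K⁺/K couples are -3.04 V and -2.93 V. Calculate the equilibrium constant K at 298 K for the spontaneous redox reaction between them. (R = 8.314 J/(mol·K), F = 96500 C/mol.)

E°_cell = -2.93 − (-3.04) = 0.11 V, with n = 1 electron transferred.
At equilibrium E = 0, so the Nernst equation gives ln K = nFE°/RT = (1)(96500)(0.11)/((8.314)(298)) = 4.28.
K = e^4.28 = 73.

73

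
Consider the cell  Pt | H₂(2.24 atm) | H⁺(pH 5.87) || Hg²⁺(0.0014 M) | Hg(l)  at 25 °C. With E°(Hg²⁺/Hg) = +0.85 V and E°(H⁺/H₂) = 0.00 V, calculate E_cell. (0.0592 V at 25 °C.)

1.12 V

The Hg²⁺/Hg couple is the cathode, so E°_cell = 0.85 V; n = 2.
[H⁺] = 10^(−5.87) = 1.3 × 10^-6 M, and Q = [H⁺]^2 / ([Hg²⁺]·P(H₂)) = 5.8 × 10^-10.
E = E° − (0.0592/2) log Q = 0.85 − (0.0592/2)(-9.236) = 1.123 V.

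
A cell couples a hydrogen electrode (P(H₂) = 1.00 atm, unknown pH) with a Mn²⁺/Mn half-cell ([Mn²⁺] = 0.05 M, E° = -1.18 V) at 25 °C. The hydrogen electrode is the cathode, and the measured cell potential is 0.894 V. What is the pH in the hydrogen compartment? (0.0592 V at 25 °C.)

pH = 5.48

E°_cell = 1.18 V and n = 2.
log Q = n(E° − E)/0.0592 = 2×(1.18 − 0.894)/0.0592 = 9.662.
With Q = [Mn²⁺]·P(H₂) / [H⁺]^2, solving for [H⁺] gives log[H⁺] = -5.482, so pH = 5.48.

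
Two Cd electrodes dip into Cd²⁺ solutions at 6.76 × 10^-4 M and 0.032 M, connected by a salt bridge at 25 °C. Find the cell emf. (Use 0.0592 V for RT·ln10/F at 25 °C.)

0.050 V

Both half-cells are Cd²⁺/Cd, so E°_cell = 0. The concentrated side is the cathode; the cell reaction moves Cd²⁺ from high to low concentration with n = 2.
Q = [Cd²⁺]_dilute/[Cd²⁺]_conc = 6.76 × 10^-4/0.032 = 0.0211.
E = 0 − (0.0592/2) log Q = −(0.0592/2)(-1.675) = 0.0496 V.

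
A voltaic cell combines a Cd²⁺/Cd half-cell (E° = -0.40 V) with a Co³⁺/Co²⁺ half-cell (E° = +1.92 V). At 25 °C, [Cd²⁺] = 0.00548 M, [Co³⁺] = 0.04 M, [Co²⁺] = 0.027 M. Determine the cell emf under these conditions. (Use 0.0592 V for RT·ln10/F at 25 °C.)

2.40 V

The Co³⁺/Co²⁺ couple has the higher reduction potential and acts as the cathode, so E°_cell = +1.92 − (-0.40) = 2.32 V.
Balancing electrons gives n = 2; the reaction quotient is Q = [Cd²⁺]·[Co²⁺]^2/[Co³⁺]^2 = 0.00250.
At 25 °C, E = E° − (0.0592/n) log Q = 2.32 − (0.0592/2)(-2.603) = 2.320 + 0.077 = 2.397 V.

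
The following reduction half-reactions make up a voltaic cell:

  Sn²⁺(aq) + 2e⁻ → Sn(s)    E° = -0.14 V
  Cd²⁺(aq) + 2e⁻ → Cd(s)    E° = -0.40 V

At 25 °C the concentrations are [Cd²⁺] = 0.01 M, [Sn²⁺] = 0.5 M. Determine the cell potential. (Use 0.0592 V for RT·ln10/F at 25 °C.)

0.310 V

The Sn²⁺/Sn couple has the higher reduction potential and acts as the cathode, so E°_cell = -0.14 − (-0.40) = 0.26 V.
Balancing electrons gives n = 2; the reaction quotient is Q = [Cd²⁺]/[Sn²⁺] = 0.0200.
At 25 °C, E = E° − (0.0592/n) log Q = 0.26 − (0.0592/2)(-1.699) = 0.260 + 0.050 = 0.310 V.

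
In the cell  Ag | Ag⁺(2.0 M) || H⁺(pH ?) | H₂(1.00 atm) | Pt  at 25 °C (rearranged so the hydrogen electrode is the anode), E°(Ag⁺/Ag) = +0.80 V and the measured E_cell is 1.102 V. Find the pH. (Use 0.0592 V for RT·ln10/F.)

pH = 4.80

E°_cell = 0.80 V and n = 2.
log Q = n(E° − E)/0.0592 = 2×(0.80 − 1.102)/0.0592 = -10.203.
With Q = [H⁺]^2 / ([Ag⁺]^2·P(H₂)), solving for [H⁺] gives log[H⁺] = -4.800, so pH = 4.80.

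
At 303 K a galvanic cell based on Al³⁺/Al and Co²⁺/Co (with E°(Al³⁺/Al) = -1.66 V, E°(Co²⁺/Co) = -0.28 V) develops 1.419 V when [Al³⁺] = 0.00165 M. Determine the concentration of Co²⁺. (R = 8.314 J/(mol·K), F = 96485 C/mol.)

0.28 M

From the Nernst equation, ln Q = nF(E° − E)/RT = 6×96485×(1.38 − 1.419)/(8.314×303) = -8.962, so Q = 1.28 × 10^-4.
With Q = [Al³⁺]^2/[Co²⁺]^3 and the known concentrations, [Co²⁺]^3 in the denominator gives [Co²⁺] = 0.28 M.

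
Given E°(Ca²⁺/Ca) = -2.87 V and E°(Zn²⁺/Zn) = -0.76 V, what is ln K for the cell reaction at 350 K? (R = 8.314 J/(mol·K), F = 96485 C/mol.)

E°_cell = -0.76 − (-2.87) = 2.11 V, with n = 2 electrons transferred.
At equilibrium E = 0, so the Nernst equation gives ln K = nFE°/RT = (2)(96485)(2.11)/((8.314)(350)) = 139.92.

ln K = 139.9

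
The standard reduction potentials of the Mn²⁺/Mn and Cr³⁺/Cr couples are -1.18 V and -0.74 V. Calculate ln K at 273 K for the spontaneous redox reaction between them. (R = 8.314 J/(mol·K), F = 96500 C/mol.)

E°_cell = -0.74 − (-1.18) = 0.44 V, with n = 6 electrons transferred.
At equilibrium E = 0, so the Nernst equation gives ln K = nFE°/RT = (6)(96500)(0.44)/((8.314)(273)) = 112.24.

ln K = 112.2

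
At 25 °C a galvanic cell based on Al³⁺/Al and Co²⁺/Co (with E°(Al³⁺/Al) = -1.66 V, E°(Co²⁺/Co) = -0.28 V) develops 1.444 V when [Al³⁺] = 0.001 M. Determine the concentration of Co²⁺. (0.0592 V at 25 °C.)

From the Nernst equation, log Q = n(E° − E)/0.0592 = 6(1.38 − 1.444)/0.0592 = -6.486, so Q = 3.26 × 10^-7.
With Q = [Al³⁺]^2/[Co²⁺]^3 and the known concentrations, [Co²⁺]^3 in the denominator gives [Co²⁺] = 1.5 M.

1.5 M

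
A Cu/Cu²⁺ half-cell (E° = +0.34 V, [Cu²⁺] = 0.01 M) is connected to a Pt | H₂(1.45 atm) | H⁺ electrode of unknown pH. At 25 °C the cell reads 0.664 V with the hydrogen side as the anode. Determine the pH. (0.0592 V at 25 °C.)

E°_cell = 0.34 V and n = 2.
log Q = n(E° − E)/0.0592 = 2×(0.34 − 0.664)/0.0592 = -10.946.
With Q = [H⁺]^2 / ([Cu²⁺]·P(H₂)), solving for [H⁺] gives log[H⁺] = -6.392, so pH = 6.39.

pH = 6.39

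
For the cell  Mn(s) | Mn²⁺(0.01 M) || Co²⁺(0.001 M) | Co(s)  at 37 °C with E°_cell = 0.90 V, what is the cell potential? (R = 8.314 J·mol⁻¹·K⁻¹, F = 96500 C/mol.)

Balancing electrons gives n = 2; the reaction quotient is Q = [Mn²⁺]/[Co²⁺] = 10.0.
E = E° − (RT/nF) ln Q = 0.90 − (8.314×310)/(2×96500) × (2.303) = 0.900 − 0.031 = 0.869 V.

0.869 V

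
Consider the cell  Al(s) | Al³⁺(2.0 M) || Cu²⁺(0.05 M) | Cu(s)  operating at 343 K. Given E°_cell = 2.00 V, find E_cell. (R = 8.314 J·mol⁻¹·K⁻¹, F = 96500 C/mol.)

1.95 V

Balancing electrons gives n = 6; the reaction quotient is Q = [Al³⁺]^2/[Cu²⁺]^3 = 3.2 × 10^4.
E = E° − (RT/nF) ln Q = 2.00 − (8.314×343)/(6×96500) × (10.373) = 2.000 − 0.051 = 1.949 V.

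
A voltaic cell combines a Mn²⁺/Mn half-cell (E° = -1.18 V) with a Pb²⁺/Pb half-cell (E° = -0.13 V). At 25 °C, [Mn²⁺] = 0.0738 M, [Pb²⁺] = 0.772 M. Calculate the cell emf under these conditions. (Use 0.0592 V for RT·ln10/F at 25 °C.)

The Pb²⁺/Pb couple has the higher reduction potential and acts as the cathode, so E°_cell = -0.13 − (-1.18) = 1.05 V.
Balancing electrons gives n = 2; the reaction quotient is Q = [Mn²⁺]/[Pb²⁺] = 0.0956.
At 25 °C, E = E° − (0.0592/n) log Q = 1.05 − (0.0592/2)(-1.020) = 1.050 + 0.030 = 1.080 V.

1.08 V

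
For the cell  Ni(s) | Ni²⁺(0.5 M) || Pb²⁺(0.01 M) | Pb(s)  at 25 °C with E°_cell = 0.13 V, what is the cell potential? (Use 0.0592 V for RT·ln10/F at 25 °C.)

Balancing electrons gives n = 2; the reaction quotient is Q = [Ni²⁺]/[Pb²⁺] = 50.0.
At 25 °C, E = E° − (0.0592/n) log Q = 0.13 − (0.0592/2)(1.699) = 0.130 − 0.050 = 0.080 V.

0.080 V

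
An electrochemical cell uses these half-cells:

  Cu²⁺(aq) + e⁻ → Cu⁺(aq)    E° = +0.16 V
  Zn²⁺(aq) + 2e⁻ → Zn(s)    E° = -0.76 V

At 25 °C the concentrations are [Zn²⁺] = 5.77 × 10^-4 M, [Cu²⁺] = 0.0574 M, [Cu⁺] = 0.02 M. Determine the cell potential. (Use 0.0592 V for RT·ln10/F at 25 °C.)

The Cu²⁺/Cu⁺ couple has the higher reduction potential and acts as the cathode, so E°_cell = +0.16 − (-0.76) = 0.92 V.
Balancing electrons gives n = 2; the reaction quotient is Q = [Zn²⁺]·[Cu⁺]^2/[Cu²⁺]^2 = 7.01 × 10^-5.
At 25 °C, E = E° − (0.0592/n) log Q = 0.92 − (0.0592/2)(-4.155) = 0.920 + 0.123 = 1.043 V.

1.04 V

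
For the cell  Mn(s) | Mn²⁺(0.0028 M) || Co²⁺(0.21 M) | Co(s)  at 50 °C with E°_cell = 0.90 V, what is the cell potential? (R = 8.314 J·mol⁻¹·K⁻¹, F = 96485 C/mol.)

Balancing electrons gives n = 2; the reaction quotient is Q = [Mn²⁺]/[Co²⁺] = 0.0133.
E = E° − (RT/nF) ln Q = 0.90 − (8.314×323)/(2×96485) × (-4.317) = 0.900 + 0.060 = 0.960 V.

0.960 V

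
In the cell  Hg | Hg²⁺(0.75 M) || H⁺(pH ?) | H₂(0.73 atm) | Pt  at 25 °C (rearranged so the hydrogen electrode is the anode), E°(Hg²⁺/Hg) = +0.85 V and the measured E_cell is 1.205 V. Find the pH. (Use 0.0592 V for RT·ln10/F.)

pH = 6.13

E°_cell = 0.85 V and n = 2.
log Q = n(E° − E)/0.0592 = 2×(0.85 − 1.205)/0.0592 = -11.993.
With Q = [H⁺]^2 / ([Hg²⁺]·P(H₂)), solving for [H⁺] gives log[H⁺] = -6.127, so pH = 6.13.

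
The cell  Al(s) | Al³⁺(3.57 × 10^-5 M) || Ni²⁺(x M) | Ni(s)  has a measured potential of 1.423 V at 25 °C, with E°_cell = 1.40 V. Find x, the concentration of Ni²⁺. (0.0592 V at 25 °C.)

0.0065 M

From the Nernst equation, log Q = n(E° − E)/0.0592 = 6(1.40 − 1.423)/0.0592 = -2.331, so Q = 0.00467.
With Q = [Al³⁺]^2/[Ni²⁺]^3 and the known concentrations, [Ni²⁺]^3 in the denominator gives [Ni²⁺] = 0.0065 M.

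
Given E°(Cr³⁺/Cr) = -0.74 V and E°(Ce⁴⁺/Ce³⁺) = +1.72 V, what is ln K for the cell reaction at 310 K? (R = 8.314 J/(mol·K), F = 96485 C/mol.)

ln K = 276.3

E°_cell = +1.72 − (-0.74) = 2.46 V, with n = 3 electrons transferred.
At equilibrium E = 0, so the Nernst equation gives ln K = nFE°/RT = (3)(96485)(2.46)/((8.314)(310)) = 276.28.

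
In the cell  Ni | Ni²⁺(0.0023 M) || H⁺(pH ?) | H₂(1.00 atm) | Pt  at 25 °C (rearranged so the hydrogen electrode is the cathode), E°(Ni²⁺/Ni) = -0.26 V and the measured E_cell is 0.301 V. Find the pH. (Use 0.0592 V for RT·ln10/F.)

pH = 0.63

E°_cell = 0.26 V and n = 2.
log Q = n(E° − E)/0.0592 = 2×(0.26 − 0.301)/0.0592 = -1.385.
With Q = [Ni²⁺]·P(H₂) / [H⁺]^2, solving for [H⁺] gives log[H⁺] = -0.627, so pH = 0.63.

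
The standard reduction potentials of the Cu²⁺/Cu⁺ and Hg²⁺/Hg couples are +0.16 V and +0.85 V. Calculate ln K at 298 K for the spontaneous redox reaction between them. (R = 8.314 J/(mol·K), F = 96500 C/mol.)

E°_cell = +0.85 − (+0.16) = 0.69 V, with n = 2 electrons transferred.
At equilibrium E = 0, so the Nernst equation gives ln K = nFE°/RT = (2)(96500)(0.69)/((8.314)(298)) = 53.75.

ln K = 53.8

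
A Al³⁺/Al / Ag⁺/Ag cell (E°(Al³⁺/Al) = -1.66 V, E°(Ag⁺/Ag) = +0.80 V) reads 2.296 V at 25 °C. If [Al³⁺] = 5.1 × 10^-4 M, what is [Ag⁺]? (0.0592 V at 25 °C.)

From the Nernst equation, log Q = n(E° − E)/0.0592 = 3(2.46 − 2.296)/0.0592 = 8.311, so Q = 2.05 × 10^8.
With Q = [Al³⁺]/[Ag⁺]^3 and the known concentrations, [Ag⁺]^3 in the denominator gives [Ag⁺] = 1.4 × 10^-4 M.

1.4 × 10^-4 M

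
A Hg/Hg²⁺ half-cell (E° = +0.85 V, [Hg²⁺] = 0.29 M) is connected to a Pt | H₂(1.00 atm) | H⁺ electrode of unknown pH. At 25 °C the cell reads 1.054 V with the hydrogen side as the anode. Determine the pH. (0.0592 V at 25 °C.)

pH = 3.71

E°_cell = 0.85 V and n = 2.
log Q = n(E° − E)/0.0592 = 2×(0.85 − 1.054)/0.0592 = -6.892.
With Q = [H⁺]^2 / ([Hg²⁺]·P(H₂)), solving for [H⁺] gives log[H⁺] = -3.715, so pH = 3.71.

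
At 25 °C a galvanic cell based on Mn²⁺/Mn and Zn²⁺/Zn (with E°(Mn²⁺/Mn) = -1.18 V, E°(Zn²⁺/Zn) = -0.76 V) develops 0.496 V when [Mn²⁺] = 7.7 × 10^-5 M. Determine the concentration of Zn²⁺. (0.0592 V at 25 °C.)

From the Nernst equation, log Q = n(E° − E)/0.0592 = 2(0.42 − 0.496)/0.0592 = -2.568, so Q = 0.00271.
With Q = [Mn²⁺]/[Zn²⁺] and the known concentrations, [Zn²⁺] in the denominator gives [Zn²⁺] = 0.028 M.

0.028 M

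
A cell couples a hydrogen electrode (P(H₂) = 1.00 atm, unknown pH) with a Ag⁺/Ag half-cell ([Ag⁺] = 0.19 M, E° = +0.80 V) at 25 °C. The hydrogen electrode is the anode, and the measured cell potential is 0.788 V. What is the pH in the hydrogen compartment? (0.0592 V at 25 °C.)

pH = 0.52

E°_cell = 0.80 V and n = 2.
log Q = n(E° − E)/0.0592 = 2×(0.80 − 0.788)/0.0592 = 0.405.
With Q = [H⁺]^2 / ([Ag⁺]^2·P(H₂)), solving for [H⁺] gives log[H⁺] = -0.519, so pH = 0.52.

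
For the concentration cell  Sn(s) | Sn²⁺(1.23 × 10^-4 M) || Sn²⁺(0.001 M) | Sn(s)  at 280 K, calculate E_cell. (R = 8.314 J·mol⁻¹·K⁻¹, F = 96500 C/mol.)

0.025 V

Both half-cells are Sn²⁺/Sn, so E°_cell = 0. The concentrated side is the cathode; the cell reaction moves Sn²⁺ from high to low concentration with n = 2.
Q = [Sn²⁺]_dilute/[Sn²⁺]_conc = 1.23 × 10^-4/0.001 = 0.123.
E = 0 − (RT/nF) ln Q = −((8.314×280)/(2×96500))(-2.096) = 0.0253 V.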